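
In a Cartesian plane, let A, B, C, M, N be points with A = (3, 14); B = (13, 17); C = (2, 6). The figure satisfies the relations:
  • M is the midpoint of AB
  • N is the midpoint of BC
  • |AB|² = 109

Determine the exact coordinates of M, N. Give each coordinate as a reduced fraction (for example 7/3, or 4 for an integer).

1. M_x = 8  [2·M = A+B = (3, 14)+(13, 17)]
2. M_y = 31/2  [2·M = A+B = (3, 14)+(13, 17)]
   so M = (8, 31/2)
3. N_x = 15/2  [2·N = B+C = (13, 17)+(2, 6)]
4. N_y = 23/2  [2·N = B+C = (13, 17)+(2, 6)]
   so N = (15/2, 23/2)

M = (8, 31/2)
N = (15/2, 23/2)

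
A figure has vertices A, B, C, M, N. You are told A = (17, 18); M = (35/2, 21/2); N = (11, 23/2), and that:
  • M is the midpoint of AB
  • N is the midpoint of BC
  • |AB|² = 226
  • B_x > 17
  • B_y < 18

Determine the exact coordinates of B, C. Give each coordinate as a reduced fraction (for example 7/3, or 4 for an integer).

1. B_x = 18  [B = 2·M−A = 2·(35/2, 21/2)−(17, 18)]
2. B_y = 3  [B = 2·M−A = 2·(35/2, 21/2)−(17, 18)]
   so B = (18, 3)
3. C_x = 4  [C = 2·N−B = 2·(11, 23/2)−(18, 3)]
4. C_y = 20  [C = 2·N−B = 2·(11, 23/2)−(18, 3)]
   so C = (4, 20)

B = (18, 3)
C = (4, 20)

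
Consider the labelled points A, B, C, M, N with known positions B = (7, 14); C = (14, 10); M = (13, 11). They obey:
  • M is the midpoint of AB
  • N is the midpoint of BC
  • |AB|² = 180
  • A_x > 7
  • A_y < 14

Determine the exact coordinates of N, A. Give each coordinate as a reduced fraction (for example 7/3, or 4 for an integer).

N = (21/2, 12)
A = (19, 8)

1. A_x = 19  [A = 2·M−B = 2·(13, 11)−(7, 14)]
2. A_y = 8  [A = 2·M−B = 2·(13, 11)−(7, 14)]
   so A = (19, 8)
3. N_x = 21/2  [2·N = B+C = (7, 14)+(14, 10)]
4. N_y = 12  [2·N = B+C = (7, 14)+(14, 10)]
   so N = (21/2, 12)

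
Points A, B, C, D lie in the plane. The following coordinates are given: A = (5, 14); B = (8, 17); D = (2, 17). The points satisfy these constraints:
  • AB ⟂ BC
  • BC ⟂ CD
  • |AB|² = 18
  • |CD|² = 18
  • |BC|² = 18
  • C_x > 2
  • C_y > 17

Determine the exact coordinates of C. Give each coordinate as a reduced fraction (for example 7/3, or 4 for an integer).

1. C_x = 5  [[AB ⟂ BC ⇒ 3x+3y-75=0] ∩ [|C−(2, 17)|²=18]]
2. C_y = 20  [[AB ⟂ BC ⇒ 3x+3y-75=0] ∩ [|C−(2, 17)|²=18]]
   so C = (5, 20)

C = (5, 20)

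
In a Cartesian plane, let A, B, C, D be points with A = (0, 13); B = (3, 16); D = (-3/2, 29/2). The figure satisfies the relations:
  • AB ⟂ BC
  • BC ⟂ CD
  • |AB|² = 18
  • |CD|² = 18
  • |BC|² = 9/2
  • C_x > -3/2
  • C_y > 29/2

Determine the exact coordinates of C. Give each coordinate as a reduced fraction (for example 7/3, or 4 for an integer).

1. C_x = 3/2  [[AB ⟂ BC ⇒ 3x+3y-57=0] ∩ [|C−(-3/2, 29/2)|²=18]]
2. C_y = 35/2  [[AB ⟂ BC ⇒ 3x+3y-57=0] ∩ [|C−(-3/2, 29/2)|²=18]]
   so C = (3/2, 35/2)

C = (3/2, 35/2)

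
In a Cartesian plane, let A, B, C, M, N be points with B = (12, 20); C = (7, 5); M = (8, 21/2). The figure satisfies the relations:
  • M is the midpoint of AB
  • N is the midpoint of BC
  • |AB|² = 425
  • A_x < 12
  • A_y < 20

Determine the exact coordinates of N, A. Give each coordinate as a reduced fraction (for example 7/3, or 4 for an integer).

1. A_x = 4  [A = 2·M−B = 2·(8, 21/2)−(12, 20)]
2. A_y = 1  [A = 2·M−B = 2·(8, 21/2)−(12, 20)]
   so A = (4, 1)
3. N_x = 19/2  [2·N = B+C = (12, 20)+(7, 5)]
4. N_y = 25/2  [2·N = B+C = (12, 20)+(7, 5)]
   so N = (19/2, 25/2)

N = (19/2, 25/2)
A = (4, 1)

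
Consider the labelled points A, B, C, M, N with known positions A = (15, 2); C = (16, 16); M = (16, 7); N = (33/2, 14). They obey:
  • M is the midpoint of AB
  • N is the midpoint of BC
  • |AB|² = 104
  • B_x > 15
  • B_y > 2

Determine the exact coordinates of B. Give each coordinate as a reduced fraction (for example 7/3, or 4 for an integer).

1. B_x = 17  [B = 2·M−A = 2·(16, 7)−(15, 2)]
2. B_y = 12  [B = 2·M−A = 2·(16, 7)−(15, 2)]
   so B = (17, 12)

B = (17, 12)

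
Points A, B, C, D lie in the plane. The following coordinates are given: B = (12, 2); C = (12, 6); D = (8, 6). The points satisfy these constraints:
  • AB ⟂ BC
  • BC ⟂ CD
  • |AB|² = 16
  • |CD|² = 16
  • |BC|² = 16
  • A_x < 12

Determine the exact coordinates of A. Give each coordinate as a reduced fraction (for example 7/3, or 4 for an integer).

1. A_x = 8  [[AB ⟂ BC ⇒ -4y+8=0] ∩ [|A−(12, 2)|²=16]]
2. A_y = 2  [[AB ⟂ BC ⇒ -4y+8=0] ∩ [|A−(12, 2)|²=16]]
   so A = (8, 2)

A = (8, 2)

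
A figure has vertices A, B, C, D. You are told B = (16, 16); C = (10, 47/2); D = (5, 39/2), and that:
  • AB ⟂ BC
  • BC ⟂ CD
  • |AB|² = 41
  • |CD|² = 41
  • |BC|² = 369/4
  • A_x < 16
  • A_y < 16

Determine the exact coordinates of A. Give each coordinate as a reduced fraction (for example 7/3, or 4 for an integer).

1. A_x = 11  [[AB ⟂ BC ⇒ 6x-15/2y+24=0] ∩ [|A−(16, 16)|²=41]]
2. A_y = 12  [[AB ⟂ BC ⇒ 6x-15/2y+24=0] ∩ [|A−(16, 16)|²=41]]
   so A = (11, 12)

A = (11, 12)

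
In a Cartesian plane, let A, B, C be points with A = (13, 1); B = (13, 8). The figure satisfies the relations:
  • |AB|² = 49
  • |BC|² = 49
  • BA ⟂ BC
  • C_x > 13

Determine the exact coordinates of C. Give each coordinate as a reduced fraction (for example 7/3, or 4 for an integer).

1. C_x = 20  [[BA ⟂ BC ⇒ -7y+56=0] ∩ [|C−(13, 8)|²=49]]
2. C_y = 8  [[BA ⟂ BC ⇒ -7y+56=0] ∩ [|C−(13, 8)|²=49]]
   so C = (20, 8)

C = (20, 8)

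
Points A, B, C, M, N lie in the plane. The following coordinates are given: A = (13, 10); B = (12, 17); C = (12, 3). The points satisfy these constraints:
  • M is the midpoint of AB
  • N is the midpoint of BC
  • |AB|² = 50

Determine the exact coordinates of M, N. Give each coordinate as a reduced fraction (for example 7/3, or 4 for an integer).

M = (25/2, 27/2)
N = (12, 10)

1. M_x = 25/2  [2·M = A+B = (13, 10)+(12, 17)]
2. M_y = 27/2  [2·M = A+B = (13, 10)+(12, 17)]
   so M = (25/2, 27/2)
3. N_x = 12  [2·N = B+C = (12, 17)+(12, 3)]
4. N_y = 10  [2·N = B+C = (12, 17)+(12, 3)]
   so N = (12, 10)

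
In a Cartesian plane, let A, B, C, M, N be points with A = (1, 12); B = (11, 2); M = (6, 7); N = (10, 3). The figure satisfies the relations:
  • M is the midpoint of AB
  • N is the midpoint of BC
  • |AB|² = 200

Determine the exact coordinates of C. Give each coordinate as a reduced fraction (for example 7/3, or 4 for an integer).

1. C_x = 9  [C = 2·N−B = 2·(10, 3)−(11, 2)]
2. C_y = 4  [C = 2·N−B = 2·(10, 3)−(11, 2)]
   so C = (9, 4)

C = (9, 4)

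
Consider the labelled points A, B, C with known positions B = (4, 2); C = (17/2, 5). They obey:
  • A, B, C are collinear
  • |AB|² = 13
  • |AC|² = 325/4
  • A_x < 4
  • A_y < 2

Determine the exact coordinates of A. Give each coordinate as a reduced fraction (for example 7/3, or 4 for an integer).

1. A_x = 1  [[A, B, C are collinear ⇒ -3x+9/2y+3=0] ∩ [|A−(4, 2)|²=13]]
2. A_y = 0  [[A, B, C are collinear ⇒ -3x+9/2y+3=0] ∩ [|A−(4, 2)|²=13]]
   so A = (1, 0)

A = (1, 0)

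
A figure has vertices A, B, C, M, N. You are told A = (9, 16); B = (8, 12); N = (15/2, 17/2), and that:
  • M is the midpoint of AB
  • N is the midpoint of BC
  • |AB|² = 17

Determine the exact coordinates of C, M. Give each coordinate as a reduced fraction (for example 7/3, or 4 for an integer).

1. M_x = 17/2  [2·M = A+B = (9, 16)+(8, 12)]
2. M_y = 14  [2·M = A+B = (9, 16)+(8, 12)]
   so M = (17/2, 14)
3. C_x = 7  [C = 2·N−B = 2·(15/2, 17/2)−(8, 12)]
4. C_y = 5  [C = 2·N−B = 2·(15/2, 17/2)−(8, 12)]
   so C = (7, 5)

C = (7, 5)
M = (17/2, 14)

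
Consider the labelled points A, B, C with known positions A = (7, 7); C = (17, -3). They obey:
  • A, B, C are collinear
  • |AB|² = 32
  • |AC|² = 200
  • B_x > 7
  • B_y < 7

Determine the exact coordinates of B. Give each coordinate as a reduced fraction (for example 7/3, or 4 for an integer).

1. B_x = 11  [[A, B, C are collinear ⇒ -10x-10y+140=0] ∩ [|B−(7, 7)|²=32]]
2. B_y = 3  [[A, B, C are collinear ⇒ -10x-10y+140=0] ∩ [|B−(7, 7)|²=32]]
   so B = (11, 3)

B = (11, 3)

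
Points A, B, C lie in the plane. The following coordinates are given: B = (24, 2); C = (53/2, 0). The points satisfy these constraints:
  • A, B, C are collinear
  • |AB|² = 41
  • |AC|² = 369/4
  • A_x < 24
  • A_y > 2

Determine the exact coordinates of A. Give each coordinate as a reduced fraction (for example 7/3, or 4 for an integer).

A = (19, 6)

1. A_x = 19  [[A, B, C are collinear ⇒ 2x+5/2y-53=0] ∩ [|A−(24, 2)|²=41]]
2. A_y = 6  [[A, B, C are collinear ⇒ 2x+5/2y-53=0] ∩ [|A−(24, 2)|²=41]]
   so A = (19, 6)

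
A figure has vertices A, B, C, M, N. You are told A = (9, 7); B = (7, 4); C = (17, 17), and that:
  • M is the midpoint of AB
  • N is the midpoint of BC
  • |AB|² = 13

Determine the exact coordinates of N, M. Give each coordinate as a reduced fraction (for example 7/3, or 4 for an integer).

N = (12, 21/2)
M = (8, 11/2)

1. M_x = 8  [2·M = A+B = (9, 7)+(7, 4)]
2. M_y = 11/2  [2·M = A+B = (9, 7)+(7, 4)]
   so M = (8, 11/2)
3. N_x = 12  [2·N = B+C = (7, 4)+(17, 17)]
4. N_y = 21/2  [2·N = B+C = (7, 4)+(17, 17)]
   so N = (12, 21/2)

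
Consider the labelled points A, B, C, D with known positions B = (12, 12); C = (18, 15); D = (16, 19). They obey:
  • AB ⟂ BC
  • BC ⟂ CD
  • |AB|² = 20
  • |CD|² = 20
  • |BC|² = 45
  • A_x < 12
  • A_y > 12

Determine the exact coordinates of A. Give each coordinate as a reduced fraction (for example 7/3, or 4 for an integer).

1. A_x = 10  [[AB ⟂ BC ⇒ -6x-3y+108=0] ∩ [|A−(12, 12)|²=20]]
2. A_y = 16  [[AB ⟂ BC ⇒ -6x-3y+108=0] ∩ [|A−(12, 12)|²=20]]
   so A = (10, 16)

A = (10, 16)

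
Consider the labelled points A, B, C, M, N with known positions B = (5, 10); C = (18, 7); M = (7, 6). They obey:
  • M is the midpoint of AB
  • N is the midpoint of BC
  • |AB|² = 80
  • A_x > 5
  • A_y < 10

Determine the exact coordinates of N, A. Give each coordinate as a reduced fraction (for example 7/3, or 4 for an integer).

N = (23/2, 17/2)
A = (9, 2)

1. A_x = 9  [A = 2·M−B = 2·(7, 6)−(5, 10)]
2. A_y = 2  [A = 2·M−B = 2·(7, 6)−(5, 10)]
   so A = (9, 2)
3. N_x = 23/2  [2·N = B+C = (5, 10)+(18, 7)]
4. N_y = 17/2  [2·N = B+C = (5, 10)+(18, 7)]
   so N = (23/2, 17/2)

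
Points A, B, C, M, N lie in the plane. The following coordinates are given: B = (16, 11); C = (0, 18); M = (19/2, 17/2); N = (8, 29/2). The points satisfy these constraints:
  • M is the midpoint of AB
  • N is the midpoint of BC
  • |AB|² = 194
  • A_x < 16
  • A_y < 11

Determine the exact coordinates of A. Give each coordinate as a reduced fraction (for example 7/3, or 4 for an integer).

1. A_x = 3  [A = 2·M−B = 2·(19/2, 17/2)−(16, 11)]
2. A_y = 6  [A = 2·M−B = 2·(19/2, 17/2)−(16, 11)]
   so A = (3, 6)

A = (3, 6)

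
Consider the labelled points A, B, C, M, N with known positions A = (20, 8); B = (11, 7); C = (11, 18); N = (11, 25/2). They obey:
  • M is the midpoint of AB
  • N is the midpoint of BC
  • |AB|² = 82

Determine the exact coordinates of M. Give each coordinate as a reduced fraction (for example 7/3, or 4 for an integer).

1. M_x = 31/2  [2·M = A+B = (20, 8)+(11, 7)]
2. M_y = 15/2  [2·M = A+B = (20, 8)+(11, 7)]
   so M = (31/2, 15/2)

M = (31/2, 15/2)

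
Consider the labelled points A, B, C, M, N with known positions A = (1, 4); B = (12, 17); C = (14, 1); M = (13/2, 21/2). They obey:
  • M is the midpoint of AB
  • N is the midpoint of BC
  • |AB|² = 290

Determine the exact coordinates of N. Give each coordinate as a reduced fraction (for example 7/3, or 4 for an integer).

N = (13, 9)

1. N_x = 13  [2·N = B+C = (12, 17)+(14, 1)]
2. N_y = 9  [2·N = B+C = (12, 17)+(14, 1)]
   so N = (13, 9)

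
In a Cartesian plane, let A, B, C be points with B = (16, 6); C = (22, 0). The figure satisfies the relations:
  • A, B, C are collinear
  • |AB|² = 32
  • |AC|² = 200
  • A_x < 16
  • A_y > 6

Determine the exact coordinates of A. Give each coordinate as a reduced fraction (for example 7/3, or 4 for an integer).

1. A_x = 12  [[A, B, C are collinear ⇒ 6x+6y-132=0] ∩ [|A−(16, 6)|²=32]]
2. A_y = 10  [[A, B, C are collinear ⇒ 6x+6y-132=0] ∩ [|A−(16, 6)|²=32]]
   so A = (12, 10)

A = (12, 10)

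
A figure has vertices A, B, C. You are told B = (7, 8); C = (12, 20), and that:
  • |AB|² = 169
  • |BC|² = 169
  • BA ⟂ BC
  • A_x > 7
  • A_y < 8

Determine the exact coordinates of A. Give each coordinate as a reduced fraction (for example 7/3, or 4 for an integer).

1. A_x = 19  [[BA ⟂ BC ⇒ 5x+12y-131=0] ∩ [|A−(7, 8)|²=169]]
2. A_y = 3  [[BA ⟂ BC ⇒ 5x+12y-131=0] ∩ [|A−(7, 8)|²=169]]
   so A = (19, 3)

A = (19, 3)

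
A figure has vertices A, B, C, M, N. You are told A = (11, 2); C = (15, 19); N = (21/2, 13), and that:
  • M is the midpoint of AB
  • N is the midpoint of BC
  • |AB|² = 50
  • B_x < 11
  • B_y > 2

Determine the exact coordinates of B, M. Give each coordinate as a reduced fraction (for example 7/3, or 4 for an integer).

B = (6, 7)
M = (17/2, 9/2)

1. B_x = 6  [B = 2·N−C = 2·(21/2, 13)−(15, 19)]
2. B_y = 7  [B = 2·N−C = 2·(21/2, 13)−(15, 19)]
   so B = (6, 7)
3. M_x = 17/2  [2·M = A+B = (11, 2)+(6, 7)]
4. M_y = 9/2  [2·M = A+B = (11, 2)+(6, 7)]
   so M = (17/2, 9/2)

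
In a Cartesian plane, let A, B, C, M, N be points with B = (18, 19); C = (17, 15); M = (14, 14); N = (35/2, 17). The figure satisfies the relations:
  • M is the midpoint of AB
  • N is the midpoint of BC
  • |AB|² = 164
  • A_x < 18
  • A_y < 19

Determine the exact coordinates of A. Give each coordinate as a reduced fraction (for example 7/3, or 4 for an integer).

A = (10, 9)

1. A_x = 10  [A = 2·M−B = 2·(14, 14)−(18, 19)]
2. A_y = 9  [A = 2·M−B = 2·(14, 14)−(18, 19)]
   so A = (10, 9)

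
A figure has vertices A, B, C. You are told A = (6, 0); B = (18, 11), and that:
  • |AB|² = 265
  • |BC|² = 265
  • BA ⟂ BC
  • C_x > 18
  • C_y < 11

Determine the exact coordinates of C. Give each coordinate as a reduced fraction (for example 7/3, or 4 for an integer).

C = (29, -1)

1. C_x = 29  [[BA ⟂ BC ⇒ -12x-11y+337=0] ∩ [|C−(18, 11)|²=265]]
2. C_y = -1  [[BA ⟂ BC ⇒ -12x-11y+337=0] ∩ [|C−(18, 11)|²=265]]
   so C = (29, -1)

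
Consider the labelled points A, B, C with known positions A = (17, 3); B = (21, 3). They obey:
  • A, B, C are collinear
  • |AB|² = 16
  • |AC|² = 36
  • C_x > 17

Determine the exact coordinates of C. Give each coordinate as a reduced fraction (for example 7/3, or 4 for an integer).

C = (23, 3)

1. C_x = 23  [[A, B, C are collinear ⇒ 4y-12=0] ∩ [|C−(17, 3)|²=36]]
2. C_y = 3  [[A, B, C are collinear ⇒ 4y-12=0] ∩ [|C−(17, 3)|²=36]]
   so C = (23, 3)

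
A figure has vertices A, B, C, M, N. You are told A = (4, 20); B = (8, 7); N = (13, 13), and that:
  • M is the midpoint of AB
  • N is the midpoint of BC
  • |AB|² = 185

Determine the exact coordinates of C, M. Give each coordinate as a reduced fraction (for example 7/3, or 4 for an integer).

1. M_x = 6  [2·M = A+B = (4, 20)+(8, 7)]
2. M_y = 27/2  [2·M = A+B = (4, 20)+(8, 7)]
   so M = (6, 27/2)
3. C_x = 18  [C = 2·N−B = 2·(13, 13)−(8, 7)]
4. C_y = 19  [C = 2·N−B = 2·(13, 13)−(8, 7)]
   so C = (18, 19)

C = (18, 19)
M = (6, 27/2)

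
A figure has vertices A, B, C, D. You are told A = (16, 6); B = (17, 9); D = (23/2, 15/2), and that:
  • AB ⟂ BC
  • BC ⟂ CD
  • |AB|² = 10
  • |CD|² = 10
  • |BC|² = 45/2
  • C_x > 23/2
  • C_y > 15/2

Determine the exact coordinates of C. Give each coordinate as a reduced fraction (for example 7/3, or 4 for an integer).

C = (25/2, 21/2)

1. C_x = 25/2  [[AB ⟂ BC ⇒ 1x+3y-44=0] ∩ [|C−(23/2, 15/2)|²=10]]
2. C_y = 21/2  [[AB ⟂ BC ⇒ 1x+3y-44=0] ∩ [|C−(23/2, 15/2)|²=10]]
   so C = (25/2, 21/2)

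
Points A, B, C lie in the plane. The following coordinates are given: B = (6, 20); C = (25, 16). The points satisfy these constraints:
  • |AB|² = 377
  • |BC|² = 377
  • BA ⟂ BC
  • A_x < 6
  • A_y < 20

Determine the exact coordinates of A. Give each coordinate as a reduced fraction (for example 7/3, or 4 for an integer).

A = (2, 1)

1. A_x = 2  [[BA ⟂ BC ⇒ 19x-4y-34=0] ∩ [|A−(6, 20)|²=377]]
2. A_y = 1  [[BA ⟂ BC ⇒ 19x-4y-34=0] ∩ [|A−(6, 20)|²=377]]
   so A = (2, 1)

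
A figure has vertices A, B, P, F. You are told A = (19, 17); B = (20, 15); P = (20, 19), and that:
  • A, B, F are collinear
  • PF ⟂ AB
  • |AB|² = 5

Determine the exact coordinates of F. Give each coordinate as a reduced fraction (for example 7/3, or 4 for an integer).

F = (92/5, 91/5)

1. F_x = 92/5  [[A, B, F are collinear ⇒ 2x+1y-55=0] ∩ [PF ⟂ AB ⇒ 1x-2y+18=0]]
2. F_y = 91/5  [[A, B, F are collinear ⇒ 2x+1y-55=0] ∩ [PF ⟂ AB ⇒ 1x-2y+18=0]]
   so F = (92/5, 91/5)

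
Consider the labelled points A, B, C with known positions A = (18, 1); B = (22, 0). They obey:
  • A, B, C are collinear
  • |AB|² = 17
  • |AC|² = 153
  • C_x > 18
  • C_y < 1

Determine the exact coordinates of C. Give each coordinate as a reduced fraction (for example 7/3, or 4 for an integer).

C = (30, -2)

1. C_x = 30  [[A, B, C are collinear ⇒ 1x+4y-22=0] ∩ [|C−(18, 1)|²=153]]
2. C_y = -2  [[A, B, C are collinear ⇒ 1x+4y-22=0] ∩ [|C−(18, 1)|²=153]]
   so C = (30, -2)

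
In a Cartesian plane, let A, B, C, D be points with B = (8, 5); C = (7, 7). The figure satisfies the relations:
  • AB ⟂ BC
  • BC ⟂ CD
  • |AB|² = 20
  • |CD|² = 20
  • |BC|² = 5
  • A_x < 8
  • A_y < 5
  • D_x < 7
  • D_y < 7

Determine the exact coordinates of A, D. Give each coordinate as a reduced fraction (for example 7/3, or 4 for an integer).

1. A_x = 4  [[AB ⟂ BC ⇒ 1x-2y+2=0] ∩ [|A−(8, 5)|²=20]]
2. A_y = 3  [[AB ⟂ BC ⇒ 1x-2y+2=0] ∩ [|A−(8, 5)|²=20]]
   so A = (4, 3)
3. D_x = 3  [[BC ⟂ CD ⇒ -1x+2y-7=0] ∩ [|D−(7, 7)|²=20]]
4. D_y = 5  [[BC ⟂ CD ⇒ -1x+2y-7=0] ∩ [|D−(7, 7)|²=20]]
   so D = (3, 5)

A = (4, 3)
D = (3, 5)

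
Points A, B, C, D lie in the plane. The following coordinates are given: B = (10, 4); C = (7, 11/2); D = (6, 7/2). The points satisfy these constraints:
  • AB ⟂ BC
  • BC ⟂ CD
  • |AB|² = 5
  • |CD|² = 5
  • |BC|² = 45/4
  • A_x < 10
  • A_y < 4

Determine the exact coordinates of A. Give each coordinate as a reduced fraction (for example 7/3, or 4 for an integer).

A = (9, 2)

1. A_x = 9  [[AB ⟂ BC ⇒ 3x-3/2y-24=0] ∩ [|A−(10, 4)|²=5]]
2. A_y = 2  [[AB ⟂ BC ⇒ 3x-3/2y-24=0] ∩ [|A−(10, 4)|²=5]]
   so A = (9, 2)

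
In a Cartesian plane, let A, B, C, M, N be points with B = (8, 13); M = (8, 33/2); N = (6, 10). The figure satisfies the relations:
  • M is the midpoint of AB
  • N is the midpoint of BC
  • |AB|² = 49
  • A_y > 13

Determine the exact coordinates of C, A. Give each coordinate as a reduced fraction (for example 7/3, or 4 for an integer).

1. A_x = 8  [A = 2·M−B = 2·(8, 33/2)−(8, 13)]
2. A_y = 20  [A = 2·M−B = 2·(8, 33/2)−(8, 13)]
   so A = (8, 20)
3. C_x = 4  [C = 2·N−B = 2·(6, 10)−(8, 13)]
4. C_y = 7  [C = 2·N−B = 2·(6, 10)−(8, 13)]
   so C = (4, 7)

C = (4, 7)
A = (8, 20)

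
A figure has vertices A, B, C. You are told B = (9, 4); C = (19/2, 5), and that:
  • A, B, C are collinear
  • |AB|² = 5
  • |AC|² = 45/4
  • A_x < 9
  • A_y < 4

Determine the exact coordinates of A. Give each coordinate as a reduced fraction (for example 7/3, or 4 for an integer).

A = (8, 2)

1. A_x = 8  [[A, B, C are collinear ⇒ -1x+1/2y+7=0] ∩ [|A−(9, 4)|²=5]]
2. A_y = 2  [[A, B, C are collinear ⇒ -1x+1/2y+7=0] ∩ [|A−(9, 4)|²=5]]
   so A = (8, 2)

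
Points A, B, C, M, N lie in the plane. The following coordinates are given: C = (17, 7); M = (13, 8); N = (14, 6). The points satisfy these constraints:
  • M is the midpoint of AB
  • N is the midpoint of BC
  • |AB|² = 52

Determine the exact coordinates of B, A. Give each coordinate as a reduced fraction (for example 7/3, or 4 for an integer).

B = (11, 5)
A = (15, 11)

1. B_x = 11  [B = 2·N−C = 2·(14, 6)−(17, 7)]
2. B_y = 5  [B = 2·N−C = 2·(14, 6)−(17, 7)]
   so B = (11, 5)
3. A_x = 15  [A = 2·M−B = 2·(13, 8)−(11, 5)]
4. A_y = 11  [A = 2·M−B = 2·(13, 8)−(11, 5)]
   so A = (15, 11)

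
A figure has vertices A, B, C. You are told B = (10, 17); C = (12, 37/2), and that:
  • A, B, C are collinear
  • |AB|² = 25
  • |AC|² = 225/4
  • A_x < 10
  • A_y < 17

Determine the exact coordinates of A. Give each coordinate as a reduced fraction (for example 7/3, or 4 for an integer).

A = (6, 14)

1. A_x = 6  [[A, B, C are collinear ⇒ -3/2x+2y-19=0] ∩ [|A−(10, 17)|²=25]]
2. A_y = 14  [[A, B, C are collinear ⇒ -3/2x+2y-19=0] ∩ [|A−(10, 17)|²=25]]
   so A = (6, 14)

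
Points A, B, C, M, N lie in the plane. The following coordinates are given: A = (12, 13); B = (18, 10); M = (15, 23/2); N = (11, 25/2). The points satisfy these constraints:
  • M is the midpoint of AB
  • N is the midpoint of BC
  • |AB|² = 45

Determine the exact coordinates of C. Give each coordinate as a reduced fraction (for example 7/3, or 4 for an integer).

1. C_x = 4  [C = 2·N−B = 2·(11, 25/2)−(18, 10)]
2. C_y = 15  [C = 2·N−B = 2·(11, 25/2)−(18, 10)]
   so C = (4, 15)

C = (4, 15)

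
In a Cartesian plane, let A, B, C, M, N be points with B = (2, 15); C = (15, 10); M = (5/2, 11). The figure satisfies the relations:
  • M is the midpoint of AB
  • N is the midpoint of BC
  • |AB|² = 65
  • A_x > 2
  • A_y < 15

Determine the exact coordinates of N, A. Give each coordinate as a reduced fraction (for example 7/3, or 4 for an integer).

1. A_x = 3  [A = 2·M−B = 2·(5/2, 11)−(2, 15)]
2. A_y = 7  [A = 2·M−B = 2·(5/2, 11)−(2, 15)]
   so A = (3, 7)
3. N_x = 17/2  [2·N = B+C = (2, 15)+(15, 10)]
4. N_y = 25/2  [2·N = B+C = (2, 15)+(15, 10)]
   so N = (17/2, 25/2)

N = (17/2, 25/2)
A = (3, 7)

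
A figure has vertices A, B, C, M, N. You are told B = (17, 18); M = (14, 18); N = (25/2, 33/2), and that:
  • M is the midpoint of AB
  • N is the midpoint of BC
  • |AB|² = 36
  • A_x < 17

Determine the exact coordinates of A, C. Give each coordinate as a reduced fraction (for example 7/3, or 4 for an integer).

1. A_x = 11  [A = 2·M−B = 2·(14, 18)−(17, 18)]
2. A_y = 18  [A = 2·M−B = 2·(14, 18)−(17, 18)]
   so A = (11, 18)
3. C_x = 8  [C = 2·N−B = 2·(25/2, 33/2)−(17, 18)]
4. C_y = 15  [C = 2·N−B = 2·(25/2, 33/2)−(17, 18)]
   so C = (8, 15)

A = (11, 18)
C = (8, 15)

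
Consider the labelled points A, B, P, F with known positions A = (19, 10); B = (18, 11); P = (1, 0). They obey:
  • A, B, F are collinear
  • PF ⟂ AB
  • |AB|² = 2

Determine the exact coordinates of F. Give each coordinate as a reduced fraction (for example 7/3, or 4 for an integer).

1. F_x = 15  [[A, B, F are collinear ⇒ -1x-1y+29=0] ∩ [PF ⟂ AB ⇒ -1x+1y+1=0]]
2. F_y = 14  [[A, B, F are collinear ⇒ -1x-1y+29=0] ∩ [PF ⟂ AB ⇒ -1x+1y+1=0]]
   so F = (15, 14)

F = (15, 14)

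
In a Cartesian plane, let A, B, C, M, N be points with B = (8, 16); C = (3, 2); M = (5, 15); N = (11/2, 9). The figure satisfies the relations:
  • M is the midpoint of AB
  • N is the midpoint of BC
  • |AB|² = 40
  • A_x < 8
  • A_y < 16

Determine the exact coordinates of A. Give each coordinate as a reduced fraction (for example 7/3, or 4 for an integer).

A = (2, 14)

1. A_x = 2  [A = 2·M−B = 2·(5, 15)−(8, 16)]
2. A_y = 14  [A = 2·M−B = 2·(5, 15)−(8, 16)]
   so A = (2, 14)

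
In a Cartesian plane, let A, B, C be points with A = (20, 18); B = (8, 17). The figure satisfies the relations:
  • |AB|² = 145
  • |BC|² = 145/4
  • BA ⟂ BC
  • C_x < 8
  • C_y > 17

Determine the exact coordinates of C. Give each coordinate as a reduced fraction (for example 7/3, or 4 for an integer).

1. C_x = 15/2  [[BA ⟂ BC ⇒ 12x+1y-113=0] ∩ [|C−(8, 17)|²=145/4]]
2. C_y = 23  [[BA ⟂ BC ⇒ 12x+1y-113=0] ∩ [|C−(8, 17)|²=145/4]]
   so C = (15/2, 23)

C = (15/2, 23)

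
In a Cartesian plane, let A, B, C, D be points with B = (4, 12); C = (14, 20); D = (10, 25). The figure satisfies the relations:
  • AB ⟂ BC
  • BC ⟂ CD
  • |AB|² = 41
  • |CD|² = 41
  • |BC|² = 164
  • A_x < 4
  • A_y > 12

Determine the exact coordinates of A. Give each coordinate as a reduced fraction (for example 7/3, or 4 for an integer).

A = (0, 17)

1. A_x = 0  [[AB ⟂ BC ⇒ -10x-8y+136=0] ∩ [|A−(4, 12)|²=41]]
2. A_y = 17  [[AB ⟂ BC ⇒ -10x-8y+136=0] ∩ [|A−(4, 12)|²=41]]
   so A = (0, 17)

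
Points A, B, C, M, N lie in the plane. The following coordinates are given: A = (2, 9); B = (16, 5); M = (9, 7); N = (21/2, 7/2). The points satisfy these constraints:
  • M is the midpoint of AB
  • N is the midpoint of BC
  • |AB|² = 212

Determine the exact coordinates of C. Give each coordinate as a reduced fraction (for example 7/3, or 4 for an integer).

1. C_x = 5  [C = 2·N−B = 2·(21/2, 7/2)−(16, 5)]
2. C_y = 2  [C = 2·N−B = 2·(21/2, 7/2)−(16, 5)]
   so C = (5, 2)

C = (5, 2)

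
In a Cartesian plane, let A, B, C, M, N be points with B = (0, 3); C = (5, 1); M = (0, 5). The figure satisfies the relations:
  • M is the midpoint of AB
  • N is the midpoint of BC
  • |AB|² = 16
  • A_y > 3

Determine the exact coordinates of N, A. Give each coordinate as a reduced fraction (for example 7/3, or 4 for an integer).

1. A_x = 0  [A = 2·M−B = 2·(0, 5)−(0, 3)]
2. A_y = 7  [A = 2·M−B = 2·(0, 5)−(0, 3)]
   so A = (0, 7)
3. N_x = 5/2  [2·N = B+C = (0, 3)+(5, 1)]
4. N_y = 2  [2·N = B+C = (0, 3)+(5, 1)]
   so N = (5/2, 2)

N = (5/2, 2)
A = (0, 7)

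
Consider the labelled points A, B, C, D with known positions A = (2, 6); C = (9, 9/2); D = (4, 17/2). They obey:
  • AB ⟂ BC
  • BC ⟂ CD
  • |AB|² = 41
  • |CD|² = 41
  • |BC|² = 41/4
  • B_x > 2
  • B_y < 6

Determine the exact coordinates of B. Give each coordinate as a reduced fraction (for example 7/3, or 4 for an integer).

1. B_x = 7  [[BC ⟂ CD ⇒ 5x-4y-27=0] ∩ [|B−(2, 6)|²=41]]
2. B_y = 2  [[BC ⟂ CD ⇒ 5x-4y-27=0] ∩ [|B−(2, 6)|²=41]]
   so B = (7, 2)

B = (7, 2)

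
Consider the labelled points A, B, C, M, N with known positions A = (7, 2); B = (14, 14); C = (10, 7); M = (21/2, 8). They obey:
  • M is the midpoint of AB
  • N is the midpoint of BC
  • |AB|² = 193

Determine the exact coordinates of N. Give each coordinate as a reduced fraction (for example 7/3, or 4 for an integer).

1. N_x = 12  [2·N = B+C = (14, 14)+(10, 7)]
2. N_y = 21/2  [2·N = B+C = (14, 14)+(10, 7)]
   so N = (12, 21/2)

N = (12, 21/2)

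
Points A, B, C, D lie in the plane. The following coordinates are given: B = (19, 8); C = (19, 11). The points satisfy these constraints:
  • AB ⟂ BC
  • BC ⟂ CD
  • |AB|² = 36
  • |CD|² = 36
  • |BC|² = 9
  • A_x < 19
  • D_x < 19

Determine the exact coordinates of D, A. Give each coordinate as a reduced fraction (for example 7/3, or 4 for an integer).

D = (13, 11)
A = (13, 8)

1. D_x = 13  [[BC ⟂ CD ⇒ 3y-33=0] ∩ [|D−(19, 11)|²=36]]
2. D_y = 11  [[BC ⟂ CD ⇒ 3y-33=0] ∩ [|D−(19, 11)|²=36]]
   so D = (13, 11)
3. A_x = 13  [[AB ⟂ BC ⇒ -3y+24=0] ∩ [|A−(19, 8)|²=36]]
4. A_y = 8  [[AB ⟂ BC ⇒ -3y+24=0] ∩ [|A−(19, 8)|²=36]]
   so A = (13, 8)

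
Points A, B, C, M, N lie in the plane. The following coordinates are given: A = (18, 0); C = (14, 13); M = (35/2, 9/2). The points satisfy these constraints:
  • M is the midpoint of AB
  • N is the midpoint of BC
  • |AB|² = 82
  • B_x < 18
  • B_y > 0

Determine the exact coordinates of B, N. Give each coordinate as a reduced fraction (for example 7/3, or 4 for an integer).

B = (17, 9)
N = (31/2, 11)

1. B_x = 17  [B = 2·M−A = 2·(35/2, 9/2)−(18, 0)]
2. B_y = 9  [B = 2·M−A = 2·(35/2, 9/2)−(18, 0)]
   so B = (17, 9)
3. N_x = 31/2  [2·N = B+C = (17, 9)+(14, 13)]
4. N_y = 11  [2·N = B+C = (17, 9)+(14, 13)]
   so N = (31/2, 11)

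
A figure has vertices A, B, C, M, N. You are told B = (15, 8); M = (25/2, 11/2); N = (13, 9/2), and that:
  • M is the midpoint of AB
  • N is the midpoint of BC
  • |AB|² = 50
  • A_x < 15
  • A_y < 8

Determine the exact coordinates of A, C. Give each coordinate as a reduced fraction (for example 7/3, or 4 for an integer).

A = (10, 3)
C = (11, 1)

1. A_x = 10  [A = 2·M−B = 2·(25/2, 11/2)−(15, 8)]
2. A_y = 3  [A = 2·M−B = 2·(25/2, 11/2)−(15, 8)]
   so A = (10, 3)
3. C_x = 11  [C = 2·N−B = 2·(13, 9/2)−(15, 8)]
4. C_y = 1  [C = 2·N−B = 2·(13, 9/2)−(15, 8)]
   so C = (11, 1)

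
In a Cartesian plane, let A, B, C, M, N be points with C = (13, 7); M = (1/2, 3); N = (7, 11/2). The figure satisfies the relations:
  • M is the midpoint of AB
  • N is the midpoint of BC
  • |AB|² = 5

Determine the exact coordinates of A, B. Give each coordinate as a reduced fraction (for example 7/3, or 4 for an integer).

1. B_x = 1  [B = 2·N−C = 2·(7, 11/2)−(13, 7)]
2. B_y = 4  [B = 2·N−C = 2·(7, 11/2)−(13, 7)]
   so B = (1, 4)
3. A_x = 0  [A = 2·M−B = 2·(1/2, 3)−(1, 4)]
4. A_y = 2  [A = 2·M−B = 2·(1/2, 3)−(1, 4)]
   so A = (0, 2)

A = (0, 2)
B = (1, 4)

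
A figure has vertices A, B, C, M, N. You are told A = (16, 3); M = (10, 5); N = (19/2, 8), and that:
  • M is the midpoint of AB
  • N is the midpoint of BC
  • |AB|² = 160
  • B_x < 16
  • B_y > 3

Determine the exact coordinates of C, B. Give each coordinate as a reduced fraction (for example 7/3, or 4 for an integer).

C = (15, 9)
B = (4, 7)

1. B_x = 4  [B = 2·M−A = 2·(10, 5)−(16, 3)]
2. B_y = 7  [B = 2·M−A = 2·(10, 5)−(16, 3)]
   so B = (4, 7)
3. C_x = 15  [C = 2·N−B = 2·(19/2, 8)−(4, 7)]
4. C_y = 9  [C = 2·N−B = 2·(19/2, 8)−(4, 7)]
   so C = (15, 9)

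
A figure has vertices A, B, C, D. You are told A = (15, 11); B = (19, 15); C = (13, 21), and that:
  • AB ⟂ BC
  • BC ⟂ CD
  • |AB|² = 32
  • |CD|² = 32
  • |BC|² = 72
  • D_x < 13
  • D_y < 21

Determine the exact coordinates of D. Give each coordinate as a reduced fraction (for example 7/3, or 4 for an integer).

D = (9, 17)

1. D_x = 9  [[BC ⟂ CD ⇒ -6x+6y-48=0] ∩ [|D−(13, 21)|²=32]]
2. D_y = 17  [[BC ⟂ CD ⇒ -6x+6y-48=0] ∩ [|D−(13, 21)|²=32]]
   so D = (9, 17)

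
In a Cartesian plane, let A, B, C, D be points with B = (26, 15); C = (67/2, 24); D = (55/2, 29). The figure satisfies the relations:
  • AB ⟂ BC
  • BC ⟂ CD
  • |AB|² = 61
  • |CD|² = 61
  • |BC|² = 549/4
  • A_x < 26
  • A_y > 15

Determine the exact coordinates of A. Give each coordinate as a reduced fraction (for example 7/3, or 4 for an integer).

A = (20, 20)

1. A_x = 20  [[AB ⟂ BC ⇒ -15/2x-9y+330=0] ∩ [|A−(26, 15)|²=61]]
2. A_y = 20  [[AB ⟂ BC ⇒ -15/2x-9y+330=0] ∩ [|A−(26, 15)|²=61]]
   so A = (20, 20)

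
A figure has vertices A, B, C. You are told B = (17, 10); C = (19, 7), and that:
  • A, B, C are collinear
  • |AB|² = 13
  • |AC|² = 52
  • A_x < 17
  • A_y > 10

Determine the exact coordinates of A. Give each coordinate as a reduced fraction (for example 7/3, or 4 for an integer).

A = (15, 13)

1. A_x = 15  [[A, B, C are collinear ⇒ 3x+2y-71=0] ∩ [|A−(17, 10)|²=13]]
2. A_y = 13  [[A, B, C are collinear ⇒ 3x+2y-71=0] ∩ [|A−(17, 10)|²=13]]
   so A = (15, 13)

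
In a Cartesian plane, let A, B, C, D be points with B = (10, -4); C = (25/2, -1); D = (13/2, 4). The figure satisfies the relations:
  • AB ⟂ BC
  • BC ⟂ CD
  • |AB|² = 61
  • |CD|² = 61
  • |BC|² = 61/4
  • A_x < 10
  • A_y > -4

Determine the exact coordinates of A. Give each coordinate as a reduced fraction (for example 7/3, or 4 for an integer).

1. A_x = 4  [[AB ⟂ BC ⇒ -5/2x-3y+13=0] ∩ [|A−(10, -4)|²=61]]
2. A_y = 1  [[AB ⟂ BC ⇒ -5/2x-3y+13=0] ∩ [|A−(10, -4)|²=61]]
   so A = (4, 1)

A = (4, 1)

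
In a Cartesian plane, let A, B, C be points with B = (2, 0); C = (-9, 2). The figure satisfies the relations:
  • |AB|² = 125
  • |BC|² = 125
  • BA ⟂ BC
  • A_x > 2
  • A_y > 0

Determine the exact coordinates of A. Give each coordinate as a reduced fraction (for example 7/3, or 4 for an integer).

A = (4, 11)

1. A_x = 4  [[BA ⟂ BC ⇒ -11x+2y+22=0] ∩ [|A−(2, 0)|²=125]]
2. A_y = 11  [[BA ⟂ BC ⇒ -11x+2y+22=0] ∩ [|A−(2, 0)|²=125]]
   so A = (4, 11)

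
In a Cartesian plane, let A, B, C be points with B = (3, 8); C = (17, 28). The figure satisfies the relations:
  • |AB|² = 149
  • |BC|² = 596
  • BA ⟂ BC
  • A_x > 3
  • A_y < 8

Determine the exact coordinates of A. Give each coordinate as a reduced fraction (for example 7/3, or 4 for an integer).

A = (13, 1)

1. A_x = 13  [[BA ⟂ BC ⇒ 14x+20y-202=0] ∩ [|A−(3, 8)|²=149]]
2. A_y = 1  [[BA ⟂ BC ⇒ 14x+20y-202=0] ∩ [|A−(3, 8)|²=149]]
   so A = (13, 1)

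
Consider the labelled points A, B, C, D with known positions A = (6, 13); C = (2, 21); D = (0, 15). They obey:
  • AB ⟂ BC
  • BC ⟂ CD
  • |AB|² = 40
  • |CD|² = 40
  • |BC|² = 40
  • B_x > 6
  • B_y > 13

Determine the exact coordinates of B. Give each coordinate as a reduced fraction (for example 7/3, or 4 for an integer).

1. B_x = 8  [[BC ⟂ CD ⇒ 2x+6y-130=0] ∩ [|B−(6, 13)|²=40]]
2. B_y = 19  [[BC ⟂ CD ⇒ 2x+6y-130=0] ∩ [|B−(6, 13)|²=40]]
   so B = (8, 19)

B = (8, 19)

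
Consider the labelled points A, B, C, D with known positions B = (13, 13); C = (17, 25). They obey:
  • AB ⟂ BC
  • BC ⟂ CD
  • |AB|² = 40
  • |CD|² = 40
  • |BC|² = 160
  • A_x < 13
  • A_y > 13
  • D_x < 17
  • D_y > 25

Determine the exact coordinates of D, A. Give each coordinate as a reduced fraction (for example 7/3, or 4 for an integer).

1. D_x = 11  [[BC ⟂ CD ⇒ 4x+12y-368=0] ∩ [|D−(17, 25)|²=40]]
2. D_y = 27  [[BC ⟂ CD ⇒ 4x+12y-368=0] ∩ [|D−(17, 25)|²=40]]
   so D = (11, 27)
3. A_x = 7  [[AB ⟂ BC ⇒ -4x-12y+208=0] ∩ [|A−(13, 13)|²=40]]
4. A_y = 15  [[AB ⟂ BC ⇒ -4x-12y+208=0] ∩ [|A−(13, 13)|²=40]]
   so A = (7, 15)

D = (11, 27)
A = (7, 15)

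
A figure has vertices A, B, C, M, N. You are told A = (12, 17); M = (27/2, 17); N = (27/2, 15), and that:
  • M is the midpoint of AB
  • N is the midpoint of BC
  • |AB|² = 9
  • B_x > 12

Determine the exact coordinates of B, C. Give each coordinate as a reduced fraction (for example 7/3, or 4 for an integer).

B = (15, 17)
C = (12, 13)

1. B_x = 15  [B = 2·M−A = 2·(27/2, 17)−(12, 17)]
2. B_y = 17  [B = 2·M−A = 2·(27/2, 17)−(12, 17)]
   so B = (15, 17)
3. C_x = 12  [C = 2·N−B = 2·(27/2, 15)−(15, 17)]
4. C_y = 13  [C = 2·N−B = 2·(27/2, 15)−(15, 17)]
   so C = (12, 13)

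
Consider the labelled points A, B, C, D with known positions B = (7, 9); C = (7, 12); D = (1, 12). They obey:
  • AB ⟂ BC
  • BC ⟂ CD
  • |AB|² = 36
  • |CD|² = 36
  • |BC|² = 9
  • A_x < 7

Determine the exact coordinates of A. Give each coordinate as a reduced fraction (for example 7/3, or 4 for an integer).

A = (1, 9)

1. A_x = 1  [[AB ⟂ BC ⇒ -3y+27=0] ∩ [|A−(7, 9)|²=36]]
2. A_y = 9  [[AB ⟂ BC ⇒ -3y+27=0] ∩ [|A−(7, 9)|²=36]]
   so A = (1, 9)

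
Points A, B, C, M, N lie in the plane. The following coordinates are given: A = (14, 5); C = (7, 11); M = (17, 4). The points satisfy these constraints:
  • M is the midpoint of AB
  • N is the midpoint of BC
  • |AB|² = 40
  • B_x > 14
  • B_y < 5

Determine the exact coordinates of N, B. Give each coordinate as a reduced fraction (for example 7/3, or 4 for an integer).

N = (27/2, 7)
B = (20, 3)

1. B_x = 20  [B = 2·M−A = 2·(17, 4)−(14, 5)]
2. B_y = 3  [B = 2·M−A = 2·(17, 4)−(14, 5)]
   so B = (20, 3)
3. N_x = 27/2  [2·N = B+C = (20, 3)+(7, 11)]
4. N_y = 7  [2·N = B+C = (20, 3)+(7, 11)]
   so N = (27/2, 7)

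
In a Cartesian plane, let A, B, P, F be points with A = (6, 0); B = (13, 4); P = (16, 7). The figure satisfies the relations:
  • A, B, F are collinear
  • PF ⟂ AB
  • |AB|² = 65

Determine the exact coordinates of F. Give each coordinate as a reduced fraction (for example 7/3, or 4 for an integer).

1. F_x = 1076/65  [[A, B, F are collinear ⇒ -4x+7y+24=0] ∩ [PF ⟂ AB ⇒ 7x+4y-140=0]]
2. F_y = 392/65  [[A, B, F are collinear ⇒ -4x+7y+24=0] ∩ [PF ⟂ AB ⇒ 7x+4y-140=0]]
   so F = (1076/65, 392/65)

F = (1076/65, 392/65)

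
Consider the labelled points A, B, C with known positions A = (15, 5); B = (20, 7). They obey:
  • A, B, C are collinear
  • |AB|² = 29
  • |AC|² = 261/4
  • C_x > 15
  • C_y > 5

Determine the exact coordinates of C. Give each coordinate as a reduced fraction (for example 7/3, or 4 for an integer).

1. C_x = 45/2  [[A, B, C are collinear ⇒ -2x+5y+5=0] ∩ [|C−(15, 5)|²=261/4]]
2. C_y = 8  [[A, B, C are collinear ⇒ -2x+5y+5=0] ∩ [|C−(15, 5)|²=261/4]]
   so C = (45/2, 8)

C = (45/2, 8)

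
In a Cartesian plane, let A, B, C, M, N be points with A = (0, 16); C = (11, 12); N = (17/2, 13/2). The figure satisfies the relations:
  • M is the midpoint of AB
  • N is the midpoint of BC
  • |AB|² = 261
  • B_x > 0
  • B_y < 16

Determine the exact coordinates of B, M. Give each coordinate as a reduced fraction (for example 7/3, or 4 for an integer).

1. B_x = 6  [B = 2·N−C = 2·(17/2, 13/2)−(11, 12)]
2. B_y = 1  [B = 2·N−C = 2·(17/2, 13/2)−(11, 12)]
   so B = (6, 1)
3. M_x = 3  [2·M = A+B = (0, 16)+(6, 1)]
4. M_y = 17/2  [2·M = A+B = (0, 16)+(6, 1)]
   so M = (3, 17/2)

B = (6, 1)
M = (3, 17/2)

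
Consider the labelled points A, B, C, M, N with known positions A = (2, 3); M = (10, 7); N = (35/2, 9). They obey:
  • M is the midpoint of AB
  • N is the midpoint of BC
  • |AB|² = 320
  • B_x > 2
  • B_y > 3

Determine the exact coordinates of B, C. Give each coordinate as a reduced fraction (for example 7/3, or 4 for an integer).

B = (18, 11)
C = (17, 7)

1. B_x = 18  [B = 2·M−A = 2·(10, 7)−(2, 3)]
2. B_y = 11  [B = 2·M−A = 2·(10, 7)−(2, 3)]
   so B = (18, 11)
3. C_x = 17  [C = 2·N−B = 2·(35/2, 9)−(18, 11)]
4. C_y = 7  [C = 2·N−B = 2·(35/2, 9)−(18, 11)]
   so C = (17, 7)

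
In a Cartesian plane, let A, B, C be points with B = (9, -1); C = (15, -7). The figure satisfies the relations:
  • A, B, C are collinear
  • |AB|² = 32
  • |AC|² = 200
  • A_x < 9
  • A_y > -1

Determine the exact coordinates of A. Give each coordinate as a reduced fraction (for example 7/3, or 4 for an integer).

A = (5, 3)

1. A_x = 5  [[A, B, C are collinear ⇒ 6x+6y-48=0] ∩ [|A−(9, -1)|²=32]]
2. A_y = 3  [[A, B, C are collinear ⇒ 6x+6y-48=0] ∩ [|A−(9, -1)|²=32]]
   so A = (5, 3)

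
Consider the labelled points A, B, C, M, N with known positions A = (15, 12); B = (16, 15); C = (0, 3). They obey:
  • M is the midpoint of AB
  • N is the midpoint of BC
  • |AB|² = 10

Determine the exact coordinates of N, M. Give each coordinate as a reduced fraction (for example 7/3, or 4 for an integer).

1. M_x = 31/2  [2·M = A+B = (15, 12)+(16, 15)]
2. M_y = 27/2  [2·M = A+B = (15, 12)+(16, 15)]
   so M = (31/2, 27/2)
3. N_x = 8  [2·N = B+C = (16, 15)+(0, 3)]
4. N_y = 9  [2·N = B+C = (16, 15)+(0, 3)]
   so N = (8, 9)

N = (8, 9)
M = (31/2, 27/2)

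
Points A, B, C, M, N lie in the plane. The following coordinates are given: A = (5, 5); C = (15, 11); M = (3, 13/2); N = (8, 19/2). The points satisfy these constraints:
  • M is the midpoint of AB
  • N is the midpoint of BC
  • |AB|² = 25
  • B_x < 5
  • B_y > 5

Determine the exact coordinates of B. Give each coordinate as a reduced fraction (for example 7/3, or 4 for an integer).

B = (1, 8)

1. B_x = 1  [B = 2·M−A = 2·(3, 13/2)−(5, 5)]
2. B_y = 8  [B = 2·M−A = 2·(3, 13/2)−(5, 5)]
   so B = (1, 8)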